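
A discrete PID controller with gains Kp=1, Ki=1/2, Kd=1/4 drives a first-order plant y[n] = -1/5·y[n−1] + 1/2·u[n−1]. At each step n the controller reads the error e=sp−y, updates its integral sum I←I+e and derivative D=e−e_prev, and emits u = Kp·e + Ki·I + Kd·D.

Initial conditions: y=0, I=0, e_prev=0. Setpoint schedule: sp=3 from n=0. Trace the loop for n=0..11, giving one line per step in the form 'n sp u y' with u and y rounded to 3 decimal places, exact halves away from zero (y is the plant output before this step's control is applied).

(exact arithmetic carried between steps; '≈' marks a value shown rounded to 6 d.p. or computed from one; I and e_prev carry over from the previous line; the table rounds u and y to 3 d.p., halves away from zero)
n=0: y=0, sp=3, e=sp−y=3; I=3, D=e−e_prev=3; u=1·3+1/2·3+1/4·3=5.25; next y=-1/5·0+1/2·5.25=2.625
n=1: y=2.625, sp=3, e=sp−y=0.375; I=3.375, D=e−e_prev=-2.625; u=1·0.375+1/2·3.375+1/4·(-2.625)=1.40625; next y=-1/5·2.625+1/2·1.40625=0.178125
n=2: y=0.178125, sp=3, e=sp−y=2.821875; I=6.196875, D=e−e_prev=2.446875; u=1·2.821875+1/2·6.196875+1/4·2.446875≈6.532031; next y=-1/5·0.178125+1/2·6.532031≈3.230391
n=3: y≈3.230391, sp=3, e=sp−y≈-0.230391; I≈5.966484, D=e−e_prev≈-3.052266; u=1·(-0.230391)+1/2·5.966484+1/4·(-3.052266)≈1.989785; next y=-1/5·3.230391+1/2·1.989785≈0.348814
n=4: y≈0.348814, sp=3, e=sp−y≈2.651186; I≈8.617670, D=e−e_prev≈2.881576; u=1·2.651186+1/2·8.617670+1/4·2.881576≈7.680415; next y=-1/5·0.348814+1/2·7.680415≈3.770444
n=5: y≈3.770444, sp=3, e=sp−y≈-0.770444; I≈7.847226, D=e−e_prev≈-3.421630; u=1·(-0.770444)+1/2·7.847226+1/4·(-3.421630)≈2.297761; next y=-1/5·3.770444+1/2·2.297761≈0.394792
n=6: y≈0.394792, sp=3, e=sp−y≈2.605208; I≈10.452434, D=e−e_prev≈3.375653; u=1·2.605208+1/2·10.452434+1/4·3.375653≈8.675339; next y=-1/5·0.394792+1/2·8.675339≈4.258711
n=7: y≈4.258711, sp=3, e=sp−y≈-1.258711; I≈9.193723, D=e−e_prev≈-3.863919; u=1·(-1.258711)+1/2·9.193723+1/4·(-3.863919)≈2.372171; next y=-1/5·4.258711+1/2·2.372171≈0.334343
n=8: y≈0.334343, sp=3, e=sp−y≈2.665657; I≈11.859380, D=e−e_prev≈3.924368; u=1·2.665657+1/2·11.859380+1/4·3.924368≈9.576439; next y=-1/5·0.334343+1/2·9.576439≈4.721351
n=9: y≈4.721351, sp=3, e=sp−y≈-1.721351; I≈10.138029, D=e−e_prev≈-4.387008; u=1·(-1.721351)+1/2·10.138029+1/4·(-4.387008)≈2.250912; next y=-1/5·4.721351+1/2·2.250912≈0.181186
n=10: y≈0.181186, sp=3, e=sp−y≈2.818814; I≈12.956843, D=e−e_prev≈4.540165; u=1·2.818814+1/2·12.956843+1/4·4.540165≈10.432277; next y=-1/5·0.181186+1/2·10.432277≈5.179901
n=11: y≈5.179901, sp=3, e=sp−y≈-2.179901; I≈10.776942, D=e−e_prev≈-4.998716; u=1·(-2.179901)+1/2·10.776942+1/4·(-4.998716)≈1.958891; next y=-1/5·5.179901+1/2·1.958891≈-0.056535

0 3 5.250 0.000
1 3 1.406 2.625
2 3 6.532 0.178
3 3 1.990 3.230
4 3 7.680 0.349
5 3 2.298 3.770
6 3 8.675 0.395
7 3 2.372 4.259
8 3 9.576 0.334
9 3 2.251 4.721
10 3 10.432 0.181
11 3 1.959 5.180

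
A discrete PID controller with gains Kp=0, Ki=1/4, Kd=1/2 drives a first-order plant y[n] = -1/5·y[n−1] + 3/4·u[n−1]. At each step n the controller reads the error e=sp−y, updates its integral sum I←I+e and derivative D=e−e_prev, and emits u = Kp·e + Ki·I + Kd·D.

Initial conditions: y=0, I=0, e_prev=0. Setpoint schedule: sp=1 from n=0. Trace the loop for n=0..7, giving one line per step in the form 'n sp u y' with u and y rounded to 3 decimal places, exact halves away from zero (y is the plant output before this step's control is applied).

(exact arithmetic carried between steps; '≈' marks a value shown rounded to 6 d.p. or computed from one; I and e_prev carry over from the previous line; the table rounds u and y to 3 d.p., halves away from zero)
n=0: y=0, sp=1, e=sp−y=1; I=1, D=e−e_prev=1; u=0·1+1/4·1+1/2·1=0.75; next y=-1/5·0+3/4·0.75=0.5625
n=1: y=0.5625, sp=1, e=sp−y=0.4375; I=1.4375, D=e−e_prev=-0.5625; u=0·0.4375+1/4·1.4375+1/2·(-0.5625)=0.078125; next y=-1/5·0.5625+3/4·0.078125≈-0.053906
n=2: y≈-0.053906, sp=1, e=sp−y≈1.053906; I≈2.491406, D=e−e_prev≈0.616406; u=0·1.053906+1/4·2.491406+1/2·0.616406≈0.931055; next y=-1/5·(-0.053906)+3/4·0.931055≈0.709072
n=3: y≈0.709072, sp=1, e=sp−y≈0.290928; I≈2.782334, D=e−e_prev≈-0.762979; u=0·0.290928+1/4·2.782334+1/2·(-0.762979)≈0.314094; next y=-1/5·0.709072+3/4·0.314094≈0.093756
n=4: y≈0.093756, sp=1, e=sp−y≈0.906244; I≈3.688578, D=e−e_prev≈0.615316; u=0·0.906244+1/4·3.688578+1/2·0.615316≈1.229802; next y=-1/5·0.093756+3/4·1.229802≈0.903601
n=5: y≈0.903601, sp=1, e=sp−y≈0.096399; I≈3.784977, D=e−e_prev≈-0.809844; u=0·0.096399+1/4·3.784977+1/2·(-0.809844)≈0.541322; next y=-1/5·0.903601+3/4·0.541322≈0.225271
n=6: y≈0.225271, sp=1, e=sp−y≈0.774729; I≈4.559706, D=e−e_prev≈0.678329; u=0·0.774729+1/4·4.559706+1/2·0.678329≈1.479091; next y=-1/5·0.225271+3/4·1.479091≈1.064264
n=7: y≈1.064264, sp=1, e=sp−y≈-0.064264; I≈4.495442, D=e−e_prev≈-0.838992; u=0·(-0.064264)+1/4·4.495442+1/2·(-0.838992)≈0.704364; next y=-1/5·1.064264+3/4·0.704364≈0.315420

0 1 0.750 0.000
1 1 0.078 0.563
2 1 0.931 -0.054
3 1 0.314 0.709
4 1 1.230 0.094
5 1 0.541 0.904
6 1 1.479 0.225
7 1 0.704 1.064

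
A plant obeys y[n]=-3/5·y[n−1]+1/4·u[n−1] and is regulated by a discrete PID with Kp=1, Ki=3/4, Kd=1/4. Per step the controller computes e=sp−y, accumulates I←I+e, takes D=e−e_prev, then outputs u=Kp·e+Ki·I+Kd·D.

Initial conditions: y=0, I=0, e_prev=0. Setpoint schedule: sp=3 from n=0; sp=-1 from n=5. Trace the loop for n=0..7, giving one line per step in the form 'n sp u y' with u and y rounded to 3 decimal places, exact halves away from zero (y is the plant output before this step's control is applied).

0 3 6.000 0.000
1 3 4.500 1.500
2 3 8.550 0.225
3 3 6.758 2.003
4 3 10.979 0.488
5 -1 0.556 2.452
6 -1 7.027 -1.332
7 -1 -1.447 2.556

(exact arithmetic carried between steps; '≈' marks a value shown rounded to 6 d.p. or computed from one; I and e_prev carry over from the previous line; the table rounds u and y to 3 d.p., halves away from zero)
n=0: y=0, sp=3, e=sp−y=3; I=3, D=e−e_prev=3; u=1·3+3/4·3+1/4·3=6; next y=-3/5·0+1/4·6=1.5
n=1: y=1.5, sp=3, e=sp−y=1.5; I=4.5, D=e−e_prev=-1.5; u=1·1.5+3/4·4.5+1/4·(-1.5)=4.5; next y=-3/5·1.5+1/4·4.5=0.225
n=2: y=0.225, sp=3, e=sp−y=2.775; I=7.275, D=e−e_prev=1.275; u=1·2.775+3/4·7.275+1/4·1.275=8.55; next y=-3/5·0.225+1/4·8.55=2.0025
n=3: y=2.0025, sp=3, e=sp−y=0.9975; I=8.2725, D=e−e_prev=-1.7775; u=1·0.9975+3/4·8.2725+1/4·(-1.7775)=6.7575; next y=-3/5·2.0025+1/4·6.7575=0.487875
n=4: y=0.487875, sp=3, e=sp−y=2.512125; I=10.784625, D=e−e_prev=1.514625; u=1·2.512125+3/4·10.784625+1/4·1.514625=10.97925; next y=-3/5·0.487875+1/4·10.97925≈2.452088
n=5: y≈2.452088, sp=-1, e=sp−y≈-3.452088; I≈7.332538, D=e−e_prev≈-5.964213; u=1·(-3.452088)+3/4·7.332538+1/4·(-5.964213)≈0.556263; next y=-3/5·2.452088+1/4·0.556263≈-1.332187
n=6: y≈-1.332187, sp=-1, e=sp−y≈0.332187; I≈7.664724, D=e−e_prev≈3.784274; u=1·0.332187+3/4·7.664724+1/4·3.784274≈7.026799; next y=-3/5·(-1.332187)+1/4·7.026799≈2.556012
n=7: y≈2.556012, sp=-1, e=sp−y≈-3.556012; I≈4.108713, D=e−e_prev≈-3.888199; u=1·(-3.556012)+3/4·4.108713+1/4·(-3.888199)≈-1.446527; next y=-3/5·2.556012+1/4·(-1.446527)≈-1.895239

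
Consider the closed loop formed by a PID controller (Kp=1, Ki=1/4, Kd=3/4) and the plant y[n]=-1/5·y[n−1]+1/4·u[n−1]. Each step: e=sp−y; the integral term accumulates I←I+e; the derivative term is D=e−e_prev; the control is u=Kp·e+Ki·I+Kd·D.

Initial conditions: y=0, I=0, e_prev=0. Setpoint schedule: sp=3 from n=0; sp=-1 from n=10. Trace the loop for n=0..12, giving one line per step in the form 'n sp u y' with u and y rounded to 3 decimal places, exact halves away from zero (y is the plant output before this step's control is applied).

(exact arithmetic carried between steps; '≈' marks a value shown rounded to 6 d.p. or computed from one; I and e_prev carry over from the previous line; the table rounds u and y to 3 d.p., halves away from zero)
n=0: y=0, sp=3, e=sp−y=3; I=3, D=e−e_prev=3; u=1·3+1/4·3+3/4·3=6; next y=-1/5·0+1/4·6=1.5
n=1: y=1.5, sp=3, e=sp−y=1.5; I=4.5, D=e−e_prev=-1.5; u=1·1.5+1/4·4.5+3/4·(-1.5)=1.5; next y=-1/5·1.5+1/4·1.5=0.075
n=2: y=0.075, sp=3, e=sp−y=2.925; I=7.425, D=e−e_prev=1.425; u=1·2.925+1/4·7.425+3/4·1.425=5.85; next y=-1/5·0.075+1/4·5.85=1.4475
n=3: y=1.4475, sp=3, e=sp−y=1.5525; I=8.9775, D=e−e_prev=-1.3725; u=1·1.5525+1/4·8.9775+3/4·(-1.3725)=2.7675; next y=-1/5·1.4475+1/4·2.7675=0.402375
n=4: y=0.402375, sp=3, e=sp−y=2.597625; I=11.575125, D=e−e_prev=1.045125; u=1·2.597625+1/4·11.575125+3/4·1.045125=6.27525; next y=-1/5·0.402375+1/4·6.27525≈1.488338
n=5: y≈1.488338, sp=3, e=sp−y≈1.511663; I≈13.086788, D=e−e_prev≈-1.085963; u=1·1.511663+1/4·13.086788+3/4·(-1.085963)≈3.968888; next y=-1/5·1.488338+1/4·3.968888≈0.694554
n=6: y≈0.694554, sp=3, e=sp−y≈2.305446; I≈15.392233, D=e−e_prev≈0.793783; u=1·2.305446+1/4·15.392233+3/4·0.793783≈6.748841; next y=-1/5·0.694554+1/4·6.748841≈1.548299
n=7: y≈1.548299, sp=3, e=sp−y≈1.451701; I≈16.843934, D=e−e_prev≈-0.853745; u=1·1.451701+1/4·16.843934+3/4·(-0.853745)≈5.022375; next y=-1/5·1.548299+1/4·5.022375≈0.945934
n=8: y≈0.945934, sp=3, e=sp−y≈2.054066; I≈18.898000, D=e−e_prev≈0.602366; u=1·2.054066+1/4·18.898000+3/4·0.602366≈7.230340; next y=-1/5·0.945934+1/4·7.230340≈1.618398
n=9: y≈1.618398, sp=3, e=sp−y≈1.381602; I≈20.279602, D=e−e_prev≈-0.672464; u=1·1.381602+1/4·20.279602+3/4·(-0.672464)≈5.947154; next y=-1/5·1.618398+1/4·5.947154≈1.163109
n=10: y≈1.163109, sp=-1, e=sp−y≈-2.163109; I≈18.116493, D=e−e_prev≈-3.544711; u=1·(-2.163109)+1/4·18.116493+3/4·(-3.544711)≈-0.292519; next y=-1/5·1.163109+1/4·(-0.292519)≈-0.305751
n=11: y≈-0.305751, sp=-1, e=sp−y≈-0.694249; I≈17.422244, D=e−e_prev≈1.468860; u=1·(-0.694249)+1/4·17.422244+3/4·1.468860≈4.762958; next y=-1/5·(-0.305751)+1/4·4.762958≈1.251890
n=12: y≈1.251890, sp=-1, e=sp−y≈-2.251890; I≈15.170354, D=e−e_prev≈-1.557641; u=1·(-2.251890)+1/4·15.170354+3/4·(-1.557641)≈0.372468; next y=-1/5·1.251890+1/4·0.372468≈-0.157261

0 3 6.000 0.000
1 3 1.500 1.500
2 3 5.850 0.075
3 3 2.768 1.448
4 3 6.275 0.402
5 3 3.969 1.488
6 3 6.749 0.695
7 3 5.022 1.548
8 3 7.230 0.946
9 3 5.947 1.618
10 -1 -0.293 1.163
11 -1 4.763 -0.306
12 -1 0.372 1.252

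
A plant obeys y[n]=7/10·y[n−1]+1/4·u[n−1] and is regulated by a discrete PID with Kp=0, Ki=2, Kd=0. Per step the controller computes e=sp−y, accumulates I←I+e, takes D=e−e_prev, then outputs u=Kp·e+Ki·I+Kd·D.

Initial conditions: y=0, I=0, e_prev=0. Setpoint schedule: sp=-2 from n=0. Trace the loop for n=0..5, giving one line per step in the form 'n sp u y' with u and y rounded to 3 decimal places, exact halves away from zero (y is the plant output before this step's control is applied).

(exact arithmetic carried between steps; '≈' marks a value shown rounded to 6 d.p. or computed from one; I and e_prev carry over from the previous line; the table rounds u and y to 3 d.p., halves away from zero)
n=0: y=0, sp=-2, e=sp−y=-2; I=-2, D=e−e_prev=-2; u=0·(-2)+2·(-2)+0·(-2)=-4; next y=7/10·0+1/4·(-4)=-1
n=1: y=-1, sp=-2, e=sp−y=-1; I=-3, D=e−e_prev=1; u=0·(-1)+2·(-3)+0·1=-6; next y=7/10·(-1)+1/4·(-6)=-2.2
n=2: y=-2.2, sp=-2, e=sp−y=0.2; I=-2.8, D=e−e_prev=1.2; u=0·0.2+2·(-2.8)+0·1.2=-5.6; next y=7/10·(-2.2)+1/4·(-5.6)=-2.94
n=3: y=-2.94, sp=-2, e=sp−y=0.94; I=-1.86, D=e−e_prev=0.74; u=0·0.94+2·(-1.86)+0·0.74=-3.72; next y=7/10·(-2.94)+1/4·(-3.72)=-2.988
n=4: y=-2.988, sp=-2, e=sp−y=0.988; I=-0.872, D=e−e_prev=0.048; u=0·0.988+2·(-0.872)+0·0.048=-1.744; next y=7/10·(-2.988)+1/4·(-1.744)=-2.5276
n=5: y=-2.5276, sp=-2, e=sp−y=0.5276; I=-0.3444, D=e−e_prev=-0.4604; u=0·0.5276+2·(-0.3444)+0·(-0.4604)=-0.6888; next y=7/10·(-2.5276)+1/4·(-0.6888)=-1.94152

0 -2 -4.000 0.000
1 -2 -6.000 -1.000
2 -2 -5.600 -2.200
3 -2 -3.720 -2.940
4 -2 -1.744 -2.988
5 -2 -0.689 -2.528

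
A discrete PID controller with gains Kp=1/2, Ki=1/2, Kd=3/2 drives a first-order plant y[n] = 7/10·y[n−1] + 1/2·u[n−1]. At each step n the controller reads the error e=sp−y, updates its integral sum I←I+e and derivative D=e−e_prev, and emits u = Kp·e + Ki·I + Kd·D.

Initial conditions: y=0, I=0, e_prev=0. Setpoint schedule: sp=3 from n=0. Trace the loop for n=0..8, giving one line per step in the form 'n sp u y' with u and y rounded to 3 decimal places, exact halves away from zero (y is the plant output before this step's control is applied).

0 3 7.500 0.000
1 3 -4.875 3.750
2 3 9.281 0.188
3 3 -6.117 4.772
4 3 11.099 0.282
5 3 -7.940 5.747
6 3 13.119 0.053
7 3 -10.307 6.596
8 3 15.541 -0.536

(exact arithmetic carried between steps; '≈' marks a value shown rounded to 6 d.p. or computed from one; I and e_prev carry over from the previous line; the table rounds u and y to 3 d.p., halves away from zero)
n=0: y=0, sp=3, e=sp−y=3; I=3, D=e−e_prev=3; u=1/2·3+1/2·3+3/2·3=7.5; next y=7/10·0+1/2·7.5=3.75
n=1: y=3.75, sp=3, e=sp−y=-0.75; I=2.25, D=e−e_prev=-3.75; u=1/2·(-0.75)+1/2·2.25+3/2·(-3.75)=-4.875; next y=7/10·3.75+1/2·(-4.875)=0.1875
n=2: y=0.1875, sp=3, e=sp−y=2.8125; I=5.0625, D=e−e_prev=3.5625; u=1/2·2.8125+1/2·5.0625+3/2·3.5625=9.28125; next y=7/10·0.1875+1/2·9.28125=4.771875
n=3: y=4.771875, sp=3, e=sp−y=-1.771875; I=3.290625, D=e−e_prev=-4.584375; u=1/2·(-1.771875)+1/2·3.290625+3/2·(-4.584375)≈-6.117188; next y=7/10·4.771875+1/2·(-6.117188)≈0.281719
n=4: y≈0.281719, sp=3, e=sp−y≈2.718281; I≈6.008906, D=e−e_prev≈4.490156; u=1/2·2.718281+1/2·6.008906+3/2·4.490156≈11.098828; next y=7/10·0.281719+1/2·11.098828≈5.746617
n=5: y≈5.746617, sp=3, e=sp−y≈-2.746617; I≈3.262289, D=e−e_prev≈-5.464898; u=1/2·(-2.746617)+1/2·3.262289+3/2·(-5.464898)≈-7.939512; next y=7/10·5.746617+1/2·(-7.939512)≈0.052876
n=6: y≈0.052876, sp=3, e=sp−y≈2.947124; I≈6.209413, D=e−e_prev≈5.693741; u=1/2·2.947124+1/2·6.209413+3/2·5.693741≈13.118880; next y=7/10·0.052876+1/2·13.118880≈6.596453
n=7: y≈6.596453, sp=3, e=sp−y≈-3.596453; I≈2.612960, D=e−e_prev≈-6.543577; u=1/2·(-3.596453)+1/2·2.612960+3/2·(-6.543577)≈-10.307112; next y=7/10·6.596453+1/2·(-10.307112)≈-0.536039
n=8: y≈-0.536039, sp=3, e=sp−y≈3.536039; I≈6.148999, D=e−e_prev≈7.132492; u=1/2·3.536039+1/2·6.148999+3/2·7.132492≈15.541257; next y=7/10·(-0.536039)+1/2·15.541257≈7.395401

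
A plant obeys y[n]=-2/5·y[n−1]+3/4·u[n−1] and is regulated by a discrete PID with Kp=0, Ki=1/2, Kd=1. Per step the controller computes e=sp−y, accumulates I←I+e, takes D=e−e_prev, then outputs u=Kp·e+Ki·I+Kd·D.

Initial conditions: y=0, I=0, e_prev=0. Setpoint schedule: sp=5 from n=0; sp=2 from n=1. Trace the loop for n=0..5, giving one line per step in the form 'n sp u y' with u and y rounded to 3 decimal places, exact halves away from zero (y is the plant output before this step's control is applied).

(exact arithmetic carried between steps; '≈' marks a value shown rounded to 6 d.p. or computed from one; I and e_prev carry over from the previous line; the table rounds u and y to 3 d.p., halves away from zero)
n=0: y=0, sp=5, e=sp−y=5; I=5, D=e−e_prev=5; u=0·5+1/2·5+1·5=7.5; next y=-2/5·0+3/4·7.5=5.625
n=1: y=5.625, sp=2, e=sp−y=-3.625; I=1.375, D=e−e_prev=-8.625; u=0·(-3.625)+1/2·1.375+1·(-8.625)=-7.9375; next y=-2/5·5.625+3/4·(-7.9375)=-8.203125
n=2: y=-8.203125, sp=2, e=sp−y=10.203125; I=11.578125, D=e−e_prev=13.828125; u=0·10.203125+1/2·11.578125+1·13.828125≈19.617188; next y=-2/5·(-8.203125)+3/4·19.617188≈17.994141
n=3: y≈17.994141, sp=2, e=sp−y≈-15.994141; I≈-4.416016, D=e−e_prev≈-26.197266; u=0·(-15.994141)+1/2·(-4.416016)+1·(-26.197266)≈-28.405273; next y=-2/5·17.994141+3/4·(-28.405273)≈-28.501611
n=4: y≈-28.501611, sp=2, e=sp−y≈30.501611; I≈26.085596, D=e−e_prev≈46.495752; u=0·30.501611+1/2·26.085596+1·46.495752≈59.538550; next y=-2/5·(-28.501611)+3/4·59.538550≈56.054557
n=5: y≈56.054557, sp=2, e=sp−y≈-54.054557; I≈-27.968961, D=e−e_prev≈-84.556168; u=0·(-54.054557)+1/2·(-27.968961)+1·(-84.556168)≈-98.540649; next y=-2/5·56.054557+3/4·(-98.540649)≈-96.327309

0 5 7.500 0.000
1 2 -7.938 5.625
2 2 19.617 -8.203
3 2 -28.405 17.994
4 2 59.539 -28.502
5 2 -98.541 56.055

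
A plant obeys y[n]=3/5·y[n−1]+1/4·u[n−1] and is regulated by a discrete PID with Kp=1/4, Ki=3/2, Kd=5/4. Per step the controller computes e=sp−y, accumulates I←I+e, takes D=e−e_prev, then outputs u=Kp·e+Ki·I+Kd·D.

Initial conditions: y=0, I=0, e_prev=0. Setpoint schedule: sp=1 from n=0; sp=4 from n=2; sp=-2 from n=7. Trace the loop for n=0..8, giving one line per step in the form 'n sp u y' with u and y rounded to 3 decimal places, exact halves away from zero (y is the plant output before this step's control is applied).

(exact arithmetic carried between steps; '≈' marks a value shown rounded to 6 d.p. or computed from one; I and e_prev carry over from the previous line; the table rounds u and y to 3 d.p., halves away from zero)
n=0: y=0, sp=1, e=sp−y=1; I=1, D=e−e_prev=1; u=1/4·1+3/2·1+5/4·1=3; next y=3/5·0+1/4·3=0.75
n=1: y=0.75, sp=1, e=sp−y=0.25; I=1.25, D=e−e_prev=-0.75; u=1/4·0.25+3/2·1.25+5/4·(-0.75)=1; next y=3/5·0.75+1/4·1=0.7
n=2: y=0.7, sp=4, e=sp−y=3.3; I=4.55, D=e−e_prev=3.05; u=1/4·3.3+3/2·4.55+5/4·3.05=11.4625; next y=3/5·0.7+1/4·11.4625=3.285625
n=3: y=3.285625, sp=4, e=sp−y=0.714375; I=5.264375, D=e−e_prev=-2.585625; u=1/4·0.714375+3/2·5.264375+5/4·(-2.585625)=4.843125; next y=3/5·3.285625+1/4·4.843125≈3.182156
n=4: y≈3.182156, sp=4, e=sp−y≈0.817844; I≈6.082219, D=e−e_prev≈0.103469; u=1/4·0.817844+3/2·6.082219+5/4·0.103469≈9.457125; next y=3/5·3.182156+1/4·9.457125≈4.273575
n=5: y=4.273575, sp=4, e=sp−y=-0.273575; I≈5.808644, D=e−e_prev≈-1.091419; u=1/4·(-0.273575)+3/2·5.808644+5/4·(-1.091419)≈7.280298; next y=3/5·4.273575+1/4·7.280298≈4.384220
n=6: y≈4.384220, sp=4, e=sp−y≈-0.384220; I≈5.424424, D=e−e_prev≈-0.110645; u=1/4·(-0.384220)+3/2·5.424424+5/4·(-0.110645)≈7.902276; next y=3/5·4.384220+1/4·7.902276≈4.606101
n=7: y≈4.606101, sp=-2, e=sp−y≈-6.606101; I≈-1.181677, D=e−e_prev≈-6.221881; u=1/4·(-6.606101)+3/2·(-1.181677)+5/4·(-6.221881)≈-11.201391; next y=3/5·4.606101+1/4·(-11.201391)≈-0.036687
n=8: y≈-0.036687, sp=-2, e=sp−y≈-1.963313; I≈-3.144989, D=e−e_prev≈4.642788; u=1/4·(-1.963313)+3/2·(-3.144989)+5/4·4.642788≈0.595173; next y=3/5·(-0.036687)+1/4·0.595173≈0.126781

0 1 3.000 0.000
1 1 1.000 0.750
2 4 11.463 0.700
3 4 4.843 3.286
4 4 9.457 3.182
5 4 7.280 4.274
6 4 7.902 4.384
7 -2 -11.201 4.606
8 -2 0.595 -0.037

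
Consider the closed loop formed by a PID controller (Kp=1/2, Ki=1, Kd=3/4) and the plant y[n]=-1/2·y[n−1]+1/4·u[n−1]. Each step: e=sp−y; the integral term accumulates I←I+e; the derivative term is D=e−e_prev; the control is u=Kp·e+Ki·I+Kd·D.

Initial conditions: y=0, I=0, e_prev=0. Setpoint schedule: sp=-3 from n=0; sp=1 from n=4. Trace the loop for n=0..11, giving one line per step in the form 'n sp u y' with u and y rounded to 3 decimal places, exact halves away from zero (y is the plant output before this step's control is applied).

(exact arithmetic carried between steps; '≈' marks a value shown rounded to 6 d.p. or computed from one; I and e_prev carry over from the previous line; the table rounds u and y to 3 d.p., halves away from zero)
n=0: y=0, sp=-3, e=sp−y=-3; I=-3, D=e−e_prev=-3; u=1/2·(-3)+1·(-3)+3/4·(-3)=-6.75; next y=-1/2·0+1/4·(-6.75)=-1.6875
n=1: y=-1.6875, sp=-3, e=sp−y=-1.3125; I=-4.3125, D=e−e_prev=1.6875; u=1/2·(-1.3125)+1·(-4.3125)+3/4·1.6875=-3.703125; next y=-1/2·(-1.6875)+1/4·(-3.703125)≈-0.082031
n=2: y≈-0.082031, sp=-3, e=sp−y≈-2.917969; I≈-7.230469, D=e−e_prev≈-1.605469; u=1/2·(-2.917969)+1·(-7.230469)+3/4·(-1.605469)≈-9.893555; next y=-1/2·(-0.082031)+1/4·(-9.893555)≈-2.432373
n=3: y≈-2.432373, sp=-3, e=sp−y≈-0.567627; I≈-7.798096, D=e−e_prev≈2.350342; u=1/2·(-0.567627)+1·(-7.798096)+3/4·2.350342≈-6.319153; next y=-1/2·(-2.432373)+1/4·(-6.319153)≈-0.363602
n=4: y≈-0.363602, sp=1, e=sp−y≈1.363602; I≈-6.434494, D=e−e_prev≈1.931229; u=1/2·1.363602+1·(-6.434494)+3/4·1.931229≈-4.304272; next y=-1/2·(-0.363602)+1/4·(-4.304272)≈-0.894267
n=5: y≈-0.894267, sp=1, e=sp−y≈1.894267; I≈-4.540227, D=e−e_prev≈0.530665; u=1/2·1.894267+1·(-4.540227)+3/4·0.530665≈-3.195094; next y=-1/2·(-0.894267)+1/4·(-3.195094)≈-0.351640
n=6: y≈-0.351640, sp=1, e=sp−y≈1.351640; I≈-3.188587, D=e−e_prev≈-0.542627; u=1/2·1.351640+1·(-3.188587)+3/4·(-0.542627)≈-2.919737; next y=-1/2·(-0.351640)+1/4·(-2.919737)≈-0.554114
n=7: y≈-0.554114, sp=1, e=sp−y≈1.554114; I≈-1.634473, D=e−e_prev≈0.202474; u=1/2·1.554114+1·(-1.634473)+3/4·0.202474≈-0.705560; next y=-1/2·(-0.554114)+1/4·(-0.705560)≈0.100667
n=8: y≈0.100667, sp=1, e=sp−y≈0.899333; I≈-0.735140, D=e−e_prev≈-0.654781; u=1/2·0.899333+1·(-0.735140)+3/4·(-0.654781)≈-0.776559; next y=-1/2·0.100667+1/4·(-0.776559)≈-0.244473
n=9: y≈-0.244473, sp=1, e=sp−y≈1.244473; I≈0.509334, D=e−e_prev≈0.345141; u=1/2·1.244473+1·0.509334+3/4·0.345141≈1.390426; next y=-1/2·(-0.244473)+1/4·1.390426≈0.469843
n=10: y≈0.469843, sp=1, e=sp−y≈0.530157; I≈1.039490, D=e−e_prev≈-0.714317; u=1/2·0.530157+1·1.039490+3/4·(-0.714317)≈0.768831; next y=-1/2·0.469843+1/4·0.768831≈-0.042714
n=11: y≈-0.042714, sp=1, e=sp−y≈1.042714; I≈2.082204, D=e−e_prev≈0.512557; u=1/2·1.042714+1·2.082204+3/4·0.512557≈2.987979; next y=-1/2·(-0.042714)+1/4·2.987979≈0.768352

0 -3 -6.750 0.000
1 -3 -3.703 -1.688
2 -3 -9.894 -0.082
3 -3 -6.319 -2.432
4 1 -4.304 -0.364
5 1 -3.195 -0.894
6 1 -2.920 -0.352
7 1 -0.706 -0.554
8 1 -0.777 0.101
9 1 1.390 -0.244
10 1 0.769 0.470
11 1 2.988 -0.043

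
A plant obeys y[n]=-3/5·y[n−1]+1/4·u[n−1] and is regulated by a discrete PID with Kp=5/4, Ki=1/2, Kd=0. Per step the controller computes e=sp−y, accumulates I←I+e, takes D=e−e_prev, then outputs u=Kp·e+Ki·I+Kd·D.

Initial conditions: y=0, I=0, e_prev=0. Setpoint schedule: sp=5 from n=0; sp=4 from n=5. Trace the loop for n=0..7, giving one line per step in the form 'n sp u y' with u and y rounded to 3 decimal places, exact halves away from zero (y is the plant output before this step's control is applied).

0 5 8.750 0.000
1 5 7.422 2.188
2 5 11.706 0.543
3 5 10.333 2.601
4 5 14.294 1.023
5 4 11.143 2.960
6 4 15.076 1.010
7 4 12.803 3.163

(exact arithmetic carried between steps; '≈' marks a value shown rounded to 6 d.p. or computed from one; I and e_prev carry over from the previous line; the table rounds u and y to 3 d.p., halves away from zero)
n=0: y=0, sp=5, e=sp−y=5; I=5, D=e−e_prev=5; u=5/4·5+1/2·5+0·5=8.75; next y=-3/5·0+1/4·8.75=2.1875
n=1: y=2.1875, sp=5, e=sp−y=2.8125; I=7.8125, D=e−e_prev=-2.1875; u=5/4·2.8125+1/2·7.8125+0·(-2.1875)=7.421875; next y=-3/5·2.1875+1/4·7.421875≈0.542969
n=2: y≈0.542969, sp=5, e=sp−y≈4.457031; I≈12.269531, D=e−e_prev≈1.644531; u=5/4·4.457031+1/2·12.269531+0·1.644531≈11.706055; next y=-3/5·0.542969+1/4·11.706055≈2.600732
n=3: y≈2.600732, sp=5, e=sp−y≈2.399268; I≈14.668799, D=e−e_prev≈-2.057764; u=5/4·2.399268+1/2·14.668799+0·(-2.057764)≈10.333484; next y=-3/5·2.600732+1/4·10.333484≈1.022932
n=4: y≈1.022932, sp=5, e=sp−y≈3.977068; I≈18.645867, D=e−e_prev≈1.577801; u=5/4·3.977068+1/2·18.645867+0·1.577801≈14.294269; next y=-3/5·1.022932+1/4·14.294269≈2.959808
n=5: y≈2.959808, sp=4, e=sp−y≈1.040192; I≈19.686059, D=e−e_prev≈-2.936877; u=5/4·1.040192+1/2·19.686059+0·(-2.936877)≈11.143269; next y=-3/5·2.959808+1/4·11.143269≈1.009932
n=6: y≈1.009932, sp=4, e=sp−y≈2.990068; I≈22.676127, D=e−e_prev≈1.949876; u=5/4·2.990068+1/2·22.676127+0·1.949876≈15.075648; next y=-3/5·1.009932+1/4·15.075648≈3.162953
n=7: y≈3.162953, sp=4, e=sp−y≈0.837047; I≈23.513174, D=e−e_prev≈-2.153021; u=5/4·0.837047+1/2·23.513174+0·(-2.153021)≈12.802896; next y=-3/5·3.162953+1/4·12.802896≈1.302952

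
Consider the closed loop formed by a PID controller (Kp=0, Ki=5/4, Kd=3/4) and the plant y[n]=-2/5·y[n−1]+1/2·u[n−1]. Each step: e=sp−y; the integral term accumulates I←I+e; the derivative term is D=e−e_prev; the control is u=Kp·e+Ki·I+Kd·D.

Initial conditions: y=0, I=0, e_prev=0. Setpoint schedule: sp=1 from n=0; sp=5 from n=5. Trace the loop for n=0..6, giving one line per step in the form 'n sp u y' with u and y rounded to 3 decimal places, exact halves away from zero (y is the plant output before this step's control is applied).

(exact arithmetic carried between steps; '≈' marks a value shown rounded to 6 d.p. or computed from one; I and e_prev carry over from the previous line; the table rounds u and y to 3 d.p., halves away from zero)
n=0: y=0, sp=1, e=sp−y=1; I=1, D=e−e_prev=1; u=0·1+5/4·1+3/4·1=2; next y=-2/5·0+1/2·2=1
n=1: y=1, sp=1, e=sp−y=0; I=1, D=e−e_prev=-1; u=0·0+5/4·1+3/4·(-1)=0.5; next y=-2/5·1+1/2·0.5=-0.15
n=2: y=-0.15, sp=1, e=sp−y=1.15; I=2.15, D=e−e_prev=1.15; u=0·1.15+5/4·2.15+3/4·1.15=3.55; next y=-2/5·(-0.15)+1/2·3.55=1.835
n=3: y=1.835, sp=1, e=sp−y=-0.835; I=1.315, D=e−e_prev=-1.985; u=0·(-0.835)+5/4·1.315+3/4·(-1.985)=0.155; next y=-2/5·1.835+1/2·0.155=-0.6565
n=4: y=-0.6565, sp=1, e=sp−y=1.6565; I=2.9715, D=e−e_prev=2.4915; u=0·1.6565+5/4·2.9715+3/4·2.4915=5.583; next y=-2/5·(-0.6565)+1/2·5.583=3.0541
n=5: y=3.0541, sp=5, e=sp−y=1.9459; I=4.9174, D=e−e_prev=0.2894; u=0·1.9459+5/4·4.9174+3/4·0.2894=6.3638; next y=-2/5·3.0541+1/2·6.3638=1.96026
n=6: y=1.96026, sp=5, e=sp−y=3.03974; I=7.95714, D=e−e_prev=1.09384; u=0·3.03974+5/4·7.95714+3/4·1.09384=10.766805; next y=-2/5·1.96026+1/2·10.766805≈4.599299

0 1 2.000 0.000
1 1 0.500 1.000
2 1 3.550 -0.150
3 1 0.155 1.835
4 1 5.583 -0.657
5 5 6.364 3.054
6 5 10.767 1.960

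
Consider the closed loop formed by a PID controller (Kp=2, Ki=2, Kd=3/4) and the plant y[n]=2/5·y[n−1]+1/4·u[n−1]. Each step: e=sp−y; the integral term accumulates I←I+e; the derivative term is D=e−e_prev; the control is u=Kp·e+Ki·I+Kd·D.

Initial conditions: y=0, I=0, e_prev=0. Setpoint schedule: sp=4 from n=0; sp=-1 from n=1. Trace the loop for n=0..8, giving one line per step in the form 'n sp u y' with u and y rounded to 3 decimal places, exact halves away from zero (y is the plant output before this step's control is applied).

(exact arithmetic carried between steps; '≈' marks a value shown rounded to 6 d.p. or computed from one; I and e_prev carry over from the previous line; the table rounds u and y to 3 d.p., halves away from zero)
n=0: y=0, sp=4, e=sp−y=4; I=4, D=e−e_prev=4; u=2·4+2·4+3/4·4=19; next y=2/5·0+1/4·19=4.75
n=1: y=4.75, sp=-1, e=sp−y=-5.75; I=-1.75, D=e−e_prev=-9.75; u=2·(-5.75)+2·(-1.75)+3/4·(-9.75)=-22.3125; next y=2/5·4.75+1/4·(-22.3125)=-3.678125
n=2: y=-3.678125, sp=-1, e=sp−y=2.678125; I=0.928125, D=e−e_prev=8.428125; u=2·2.678125+2·0.928125+3/4·8.428125≈13.533594; next y=2/5·(-3.678125)+1/4·13.533594≈1.912148
n=3: y≈1.912148, sp=-1, e=sp−y≈-2.912148; I≈-1.984023, D=e−e_prev≈-5.590273; u=2·(-2.912148)+2·(-1.984023)+3/4·(-5.590273)≈-13.985049; next y=2/5·1.912148+1/4·(-13.985049)≈-2.731403
n=4: y≈-2.731403, sp=-1, e=sp−y≈1.731403; I≈-0.252621, D=e−e_prev≈4.643551; u=2·1.731403+2·(-0.252621)+3/4·4.643551≈6.440228; next y=2/5·(-2.731403)+1/4·6.440228≈0.517496
n=5: y≈0.517496, sp=-1, e=sp−y≈-1.517496; I≈-1.770116, D=e−e_prev≈-3.248899; u=2·(-1.517496)+2·(-1.770116)+3/4·(-3.248899)≈-9.011899; next y=2/5·0.517496+1/4·(-9.011899)≈-2.045976
n=6: y≈-2.045976, sp=-1, e=sp−y≈1.045976; I≈-0.724140, D=e−e_prev≈2.563472; u=2·1.045976+2·(-0.724140)+3/4·2.563472≈2.566276; next y=2/5·(-2.045976)+1/4·2.566276≈-0.176821
n=7: y≈-0.176821, sp=-1, e=sp−y≈-0.823179; I≈-1.547319, D=e−e_prev≈-1.869155; u=2·(-0.823179)+2·(-1.547319)+3/4·(-1.869155)≈-6.142861; next y=2/5·(-0.176821)+1/4·(-6.142861)≈-1.606444
n=8: y≈-1.606444, sp=-1, e=sp−y≈0.606444; I≈-0.940875, D=e−e_prev≈1.429622; u=2·0.606444+2·(-0.940875)+3/4·1.429622≈0.403354; next y=2/5·(-1.606444)+1/4·0.403354≈-0.541739

0 4 19.000 0.000
1 -1 -22.313 4.750
2 -1 13.534 -3.678
3 -1 -13.985 1.912
4 -1 6.440 -2.731
5 -1 -9.012 0.517
6 -1 2.566 -2.046
7 -1 -6.143 -0.177
8 -1 0.403 -1.606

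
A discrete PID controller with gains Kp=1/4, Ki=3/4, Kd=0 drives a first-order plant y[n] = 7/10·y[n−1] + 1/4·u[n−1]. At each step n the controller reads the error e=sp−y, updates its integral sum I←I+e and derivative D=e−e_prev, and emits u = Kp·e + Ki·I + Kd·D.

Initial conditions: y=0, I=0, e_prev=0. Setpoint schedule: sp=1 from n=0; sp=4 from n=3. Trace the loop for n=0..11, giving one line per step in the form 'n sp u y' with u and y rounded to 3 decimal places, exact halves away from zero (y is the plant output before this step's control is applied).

0 1 1.000 0.000
1 1 1.500 0.250
2 1 1.763 0.550
3 4 4.824 0.826
4 4 6.247 1.784
5 4 6.882 2.811
6 4 6.897 3.688
7 4 6.513 4.306
8 4 5.947 4.642
9 4 5.371 4.736
10 4 4.897 4.658
11 4 4.577 4.485

(exact arithmetic carried between steps; '≈' marks a value shown rounded to 6 d.p. or computed from one; I and e_prev carry over from the previous line; the table rounds u and y to 3 d.p., halves away from zero)
n=0: y=0, sp=1, e=sp−y=1; I=1, D=e−e_prev=1; u=1/4·1+3/4·1+0·1=1; next y=7/10·0+1/4·1=0.25
n=1: y=0.25, sp=1, e=sp−y=0.75; I=1.75, D=e−e_prev=-0.25; u=1/4·0.75+3/4·1.75+0·(-0.25)=1.5; next y=7/10·0.25+1/4·1.5=0.55
n=2: y=0.55, sp=1, e=sp−y=0.45; I=2.2, D=e−e_prev=-0.3; u=1/4·0.45+3/4·2.2+0·(-0.3)=1.7625; next y=7/10·0.55+1/4·1.7625=0.825625
n=3: y=0.825625, sp=4, e=sp−y=3.174375; I=5.374375, D=e−e_prev=2.724375; u=1/4·3.174375+3/4·5.374375+0·2.724375=4.824375; next y=7/10·0.825625+1/4·4.824375≈1.784031
n=4: y≈1.784031, sp=4, e=sp−y≈2.215969; I≈7.590344, D=e−e_prev≈-0.958406; u=1/4·2.215969+3/4·7.590344+0·(-0.958406)≈6.24675; next y=7/10·1.784031+1/4·6.24675≈2.810509
n=5: y≈2.810509, sp=4, e=sp−y≈1.189491; I≈8.779834, D=e−e_prev≈-1.026478; u=1/4·1.189491+3/4·8.779834+0·(-1.026478)≈6.882248; next y=7/10·2.810509+1/4·6.882248≈3.687919
n=6: y≈3.687919, sp=4, e=sp−y≈0.312081; I≈9.091916, D=e−e_prev≈-0.877409; u=1/4·0.312081+3/4·9.091916+0·(-0.877409)≈6.896957; next y=7/10·3.687919+1/4·6.896957≈4.305782
n=7: y≈4.305782, sp=4, e=sp−y≈-0.305782; I≈8.786133, D=e−e_prev≈-0.617864; u=1/4·(-0.305782)+3/4·8.786133+0·(-0.617864)≈6.513154; next y=7/10·4.305782+1/4·6.513154≈4.642336
n=8: y≈4.642336, sp=4, e=sp−y≈-0.642336; I≈8.143797, D=e−e_prev≈-0.336554; u=1/4·(-0.642336)+3/4·8.143797+0·(-0.336554)≈5.947264; next y=7/10·4.642336+1/4·5.947264≈4.736451
n=9: y≈4.736451, sp=4, e=sp−y≈-0.736451; I≈7.407346, D=e−e_prev≈-0.094115; u=1/4·(-0.736451)+3/4·7.407346+0·(-0.094115)≈5.371397; next y=7/10·4.736451+1/4·5.371397≈4.658365
n=10: y≈4.658365, sp=4, e=sp−y≈-0.658365; I≈6.748981, D=e−e_prev≈0.078086; u=1/4·(-0.658365)+3/4·6.748981+0·0.078086≈4.897144; next y=7/10·4.658365+1/4·4.897144≈4.485142
n=11: y≈4.485142, sp=4, e=sp−y≈-0.485142; I≈6.263839, D=e−e_prev≈0.173223; u=1/4·(-0.485142)+3/4·6.263839+0·0.173223≈4.576594; next y=7/10·4.485142+1/4·4.576594≈4.283748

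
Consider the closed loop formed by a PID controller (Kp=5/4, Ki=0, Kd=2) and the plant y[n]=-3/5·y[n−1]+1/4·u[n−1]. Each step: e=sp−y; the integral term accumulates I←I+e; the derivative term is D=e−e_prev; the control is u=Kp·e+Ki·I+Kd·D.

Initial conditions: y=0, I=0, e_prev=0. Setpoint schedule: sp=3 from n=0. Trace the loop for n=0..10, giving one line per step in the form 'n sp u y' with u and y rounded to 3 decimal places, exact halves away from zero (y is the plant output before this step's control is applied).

0 3 9.750 0.000
1 3 -4.172 2.438
2 3 16.768 -2.505
3 3 -19.770 5.695
4 3 42.310 -8.360
5 3 -63.648 15.593
6 3 117.057 -25.268
7 3 -191.167 44.425
8 3 334.551 -74.447
9 3 -562.137 128.306
10 3 967.294 -217.518

(exact arithmetic carried between steps; '≈' marks a value shown rounded to 6 d.p. or computed from one; I and e_prev carry over from the previous line; the table rounds u and y to 3 d.p., halves away from zero)
n=0: y=0, sp=3, e=sp−y=3; I=3, D=e−e_prev=3; u=5/4·3+0·3+2·3=9.75; next y=-3/5·0+1/4·9.75=2.4375
n=1: y=2.4375, sp=3, e=sp−y=0.5625; I=3.5625, D=e−e_prev=-2.4375; u=5/4·0.5625+0·3.5625+2·(-2.4375)=-4.171875; next y=-3/5·2.4375+1/4·(-4.171875)≈-2.505469
n=2: y≈-2.505469, sp=3, e=sp−y≈5.505469; I≈9.067969, D=e−e_prev≈4.942969; u=5/4·5.505469+0·9.067969+2·4.942969≈16.767773; next y=-3/5·(-2.505469)+1/4·16.767773≈5.695225
n=3: y≈5.695225, sp=3, e=sp−y≈-2.695225; I≈6.372744, D=e−e_prev≈-8.200693; u=5/4·(-2.695225)+0·6.372744+2·(-8.200693)≈-19.770417; next y=-3/5·5.695225+1/4·(-19.770417)≈-8.359739
n=4: y≈-8.359739, sp=3, e=sp−y≈11.359739; I≈17.732483, D=e−e_prev≈14.054964; u=5/4·11.359739+0·17.732483+2·14.054964≈42.309601; next y=-3/5·(-8.359739)+1/4·42.309601≈15.593244
n=5: y≈15.593244, sp=3, e=sp−y≈-12.593244; I≈5.139239, D=e−e_prev≈-23.952983; u=5/4·(-12.593244)+0·5.139239+2·(-23.952983)≈-63.647521; next y=-3/5·15.593244+1/4·(-63.647521)≈-25.267826
n=6: y≈-25.267826, sp=3, e=sp−y≈28.267826; I≈33.407066, D=e−e_prev≈40.861070; u=5/4·28.267826+0·33.407066+2·40.861070≈117.056924; next y=-3/5·(-25.267826)+1/4·117.056924≈44.424927
n=7: y≈44.424927, sp=3, e=sp−y≈-41.424927; I≈-8.017861, D=e−e_prev≈-69.692753; u=5/4·(-41.424927)+0·(-8.017861)+2·(-69.692753)≈-191.166665; next y=-3/5·44.424927+1/4·(-191.166665)≈-74.446622
n=8: y≈-74.446622, sp=3, e=sp−y≈77.446622; I≈69.428761, D=e−e_prev≈118.871549; u=5/4·77.446622+0·69.428761+2·118.871549≈334.551376; next y=-3/5·(-74.446622)+1/4·334.551376≈128.305818
n=9: y≈128.305818, sp=3, e=sp−y≈-125.305818; I≈-55.877056, D=e−e_prev≈-202.752440; u=5/4·(-125.305818)+0·(-55.877056)+2·(-202.752440)≈-562.137152; next y=-3/5·128.305818+1/4·(-562.137152)≈-217.517778
n=10: y≈-217.517778, sp=3, e=sp−y≈220.517778; I≈164.640722, D=e−e_prev≈345.823596; u=5/4·220.517778+0·164.640722+2·345.823596≈967.294415; next y=-3/5·(-217.517778)+1/4·967.294415≈372.334271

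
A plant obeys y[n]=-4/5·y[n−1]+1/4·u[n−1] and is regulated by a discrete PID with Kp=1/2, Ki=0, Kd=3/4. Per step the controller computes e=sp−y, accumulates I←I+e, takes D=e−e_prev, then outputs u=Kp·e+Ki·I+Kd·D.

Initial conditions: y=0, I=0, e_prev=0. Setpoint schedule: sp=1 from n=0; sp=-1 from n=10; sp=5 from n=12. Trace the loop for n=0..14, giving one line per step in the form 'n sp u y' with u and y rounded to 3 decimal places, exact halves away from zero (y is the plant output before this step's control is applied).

(exact arithmetic carried between steps; '≈' marks a value shown rounded to 6 d.p. or computed from one; I and e_prev carry over from the previous line; the table rounds u and y to 3 d.p., halves away from zero)
n=0: y=0, sp=1, e=sp−y=1; I=1, D=e−e_prev=1; u=1/2·1+0·1+3/4·1=1.25; next y=-4/5·0+1/4·1.25=0.3125
n=1: y=0.3125, sp=1, e=sp−y=0.6875; I=1.6875, D=e−e_prev=-0.3125; u=1/2·0.6875+0·1.6875+3/4·(-0.3125)=0.109375; next y=-4/5·0.3125+1/4·0.109375≈-0.222656
n=2: y≈-0.222656, sp=1, e=sp−y≈1.222656; I≈2.910156, D=e−e_prev≈0.535156; u=1/2·1.222656+0·2.910156+3/4·0.535156≈1.012695; next y=-4/5·(-0.222656)+1/4·1.012695≈0.431299
n=3: y≈0.431299, sp=1, e=sp−y≈0.568701; I≈3.478857, D=e−e_prev≈-0.653955; u=1/2·0.568701+0·3.478857+3/4·(-0.653955)≈-0.206116; next y=-4/5·0.431299+1/4·(-0.206116)≈-0.396568
n=4: y≈-0.396568, sp=1, e=sp−y≈1.396568; I≈4.875425, D=e−e_prev≈0.827867; u=1/2·1.396568+0·4.875425+3/4·0.827867≈1.319184; next y=-4/5·(-0.396568)+1/4·1.319184≈0.647050
n=5: y≈0.647050, sp=1, e=sp−y≈0.352950; I≈5.228375, D=e−e_prev≈-1.043618; u=1/2·0.352950+0·5.228375+3/4·(-1.043618)≈-0.606239; next y=-4/5·0.647050+1/4·(-0.606239)≈-0.669200
n=6: y≈-0.669200, sp=1, e=sp−y≈1.669200; I≈6.897575, D=e−e_prev≈1.316251; u=1/2·1.669200+0·6.897575+3/4·1.316251≈1.821788; next y=-4/5·(-0.669200)+1/4·1.821788≈0.990807
n=7: y≈0.990807, sp=1, e=sp−y≈0.009193; I≈6.906768, D=e−e_prev≈-1.660007; u=1/2·0.009193+0·6.906768+3/4·(-1.660007)≈-1.240409; next y=-4/5·0.990807+1/4·(-1.240409)≈-1.102748
n=8: y≈-1.102748, sp=1, e=sp−y≈2.102748; I≈9.009516, D=e−e_prev≈2.093555; u=1/2·2.102748+0·9.009516+3/4·2.093555≈2.621540; next y=-4/5·(-1.102748)+1/4·2.621540≈1.537583
n=9: y≈1.537583, sp=1, e=sp−y≈-0.537583; I≈8.471933, D=e−e_prev≈-2.640331; u=1/2·(-0.537583)+0·8.471933+3/4·(-2.640331)≈-2.249040; next y=-4/5·1.537583+1/4·(-2.249040)≈-1.792327
n=10: y≈-1.792327, sp=-1, e=sp−y≈0.792327; I≈9.264259, D=e−e_prev≈1.329910; u=1/2·0.792327+0·9.264259+3/4·1.329910≈1.393596; next y=-4/5·(-1.792327)+1/4·1.393596≈1.782260
n=11: y≈1.782260, sp=-1, e=sp−y≈-2.782260; I≈6.481999, D=e−e_prev≈-3.574587; u=1/2·(-2.782260)+0·6.481999+3/4·(-3.574587)≈-4.072070; next y=-4/5·1.782260+1/4·(-4.072070)≈-2.443826
n=12: y≈-2.443826, sp=5, e=sp−y≈7.443826; I≈13.925825, D=e−e_prev≈10.226086; u=1/2·7.443826+0·13.925825+3/4·10.226086≈11.391478; next y=-4/5·(-2.443826)+1/4·11.391478≈4.802930
n=13: y≈4.802930, sp=5, e=sp−y≈0.197070; I≈14.122895, D=e−e_prev≈-7.246756; u=1/2·0.197070+0·14.122895+3/4·(-7.246756)≈-5.336532; next y=-4/5·4.802930+1/4·(-5.336532)≈-5.176477
n=14: y≈-5.176477, sp=5, e=sp−y≈10.176477; I≈24.299372, D=e−e_prev≈9.979407; u=1/2·10.176477+0·24.299372+3/4·9.979407≈12.572794; next y=-4/5·(-5.176477)+1/4·12.572794≈7.284380

0 1 1.250 0.000
1 1 0.109 0.313
2 1 1.013 -0.223
3 1 -0.206 0.431
4 1 1.319 -0.397
5 1 -0.606 0.647
6 1 1.822 -0.669
7 1 -1.240 0.991
8 1 2.622 -1.103
9 1 -2.249 1.538
10 -1 1.394 -1.792
11 -1 -4.072 1.782
12 5 11.391 -2.444
13 5 -5.337 4.803
14 5 12.573 -5.176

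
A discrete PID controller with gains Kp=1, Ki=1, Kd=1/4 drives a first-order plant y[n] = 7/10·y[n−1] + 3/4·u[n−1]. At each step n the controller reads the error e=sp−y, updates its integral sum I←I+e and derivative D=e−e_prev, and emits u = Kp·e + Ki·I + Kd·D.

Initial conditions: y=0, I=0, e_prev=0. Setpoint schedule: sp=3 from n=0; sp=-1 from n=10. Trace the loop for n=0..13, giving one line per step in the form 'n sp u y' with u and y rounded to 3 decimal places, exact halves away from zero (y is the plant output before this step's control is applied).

(exact arithmetic carried between steps; '≈' marks a value shown rounded to 6 d.p. or computed from one; I and e_prev carry over from the previous line; the table rounds u and y to 3 d.p., halves away from zero)
n=0: y=0, sp=3, e=sp−y=3; I=3, D=e−e_prev=3; u=1·3+1·3+1/4·3=6.75; next y=7/10·0+3/4·6.75=5.0625
n=1: y=5.0625, sp=3, e=sp−y=-2.0625; I=0.9375, D=e−e_prev=-5.0625; u=1·(-2.0625)+1·0.9375+1/4·(-5.0625)=-2.390625; next y=7/10·5.0625+3/4·(-2.390625)≈1.750781
n=2: y≈1.750781, sp=3, e=sp−y≈1.249219; I≈2.186719, D=e−e_prev≈3.311719; u=1·1.249219+1·2.186719+1/4·3.311719≈4.263867; next y=7/10·1.750781+3/4·4.263867≈4.423447
n=3: y≈4.423447, sp=3, e=sp−y≈-1.423447; I≈0.763271, D=e−e_prev≈-2.672666; u=1·(-1.423447)+1·0.763271+1/4·(-2.672666)≈-1.328342; next y=7/10·4.423447+3/4·(-1.328342)≈2.100156
n=4: y≈2.100156, sp=3, e=sp−y≈0.899844; I≈1.663115, D=e−e_prev≈2.323291; u=1·0.899844+1·1.663115+1/4·2.323291≈3.143781; next y=7/10·2.100156+3/4·3.143781≈3.827946
n=5: y≈3.827946, sp=3, e=sp−y≈-0.827946; I≈0.835170, D=e−e_prev≈-1.727789; u=1·(-0.827946)+1·0.835170+1/4·(-1.727789)≈-0.424723; next y=7/10·3.827946+3/4·(-0.424723)≈2.361019
n=6: y≈2.361019, sp=3, e=sp−y≈0.638981; I≈1.474150, D=e−e_prev≈1.466926; u=1·0.638981+1·1.474150+1/4·1.466926≈2.479862; next y=7/10·2.361019+3/4·2.479862≈3.512610
n=7: y≈3.512610, sp=3, e=sp−y≈-0.512610; I≈0.961540, D=e−e_prev≈-1.151591; u=1·(-0.512610)+1·0.961540+1/4·(-1.151591)≈0.161032; next y=7/10·3.512610+3/4·0.161032≈2.579601
n=8: y≈2.579601, sp=3, e=sp−y≈0.420399; I≈1.381939, D=e−e_prev≈0.933009; u=1·0.420399+1·1.381939+1/4·0.933009≈2.035590; next y=7/10·2.579601+3/4·2.035590≈3.332413
n=9: y≈3.332413, sp=3, e=sp−y≈-0.332413; I≈1.049526, D=e−e_prev≈-0.752812; u=1·(-0.332413)+1·1.049526+1/4·(-0.752812)≈0.528909; next y=7/10·3.332413+3/4·0.528909≈2.729371
n=10: y≈2.729371, sp=-1, e=sp−y≈-3.729371; I≈-2.679846, D=e−e_prev≈-3.396958; u=1·(-3.729371)+1·(-2.679846)+1/4·(-3.396958)≈-7.258456; next y=7/10·2.729371+3/4·(-7.258456)≈-3.533282
n=11: y≈-3.533282, sp=-1, e=sp−y≈2.533282; I≈-0.146563, D=e−e_prev≈6.262654; u=1·2.533282+1·(-0.146563)+1/4·6.262654≈3.952383; next y=7/10·(-3.533282)+3/4·3.952383≈0.490989
n=12: y≈0.490989, sp=-1, e=sp−y≈-1.490989; I≈-1.637552, D=e−e_prev≈-4.024272; u=1·(-1.490989)+1·(-1.637552)+1/4·(-4.024272)≈-4.134610; next y=7/10·0.490989+3/4·(-4.134610)≈-2.757265
n=13: y≈-2.757265, sp=-1, e=sp−y≈1.757265; I≈0.119712, D=e−e_prev≈3.248254; u=1·1.757265+1·0.119712+1/4·3.248254≈2.689041; next y=7/10·(-2.757265)+3/4·2.689041≈0.086695

0 3 6.750 0.000
1 3 -2.391 5.063
2 3 4.264 1.751
3 3 -1.328 4.423
4 3 3.144 2.100
5 3 -0.425 3.828
6 3 2.480 2.361
7 3 0.161 3.513
8 3 2.036 2.580
9 3 0.529 3.332
10 -1 -7.258 2.729
11 -1 3.952 -3.533
12 -1 -4.135 0.491
13 -1 2.689 -2.757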